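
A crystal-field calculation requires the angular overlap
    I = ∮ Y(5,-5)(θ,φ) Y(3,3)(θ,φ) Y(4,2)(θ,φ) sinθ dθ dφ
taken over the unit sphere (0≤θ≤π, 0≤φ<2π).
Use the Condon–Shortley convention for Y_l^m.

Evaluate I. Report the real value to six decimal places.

0.138791

m-sum 0 ✓  L=12 even ✓  2≤4≤8 ✓
Π(2lᵢ+1) = 11×7×9 = 693
triangle coeff Δ(5,3,4) = 1/180180
Σ_t [1,3]: t=1:−1/576 t=2:+1/144 t=3:−1/576 = 1/288
(3j)²=20/1001 [(5 3 4; 0 0 0)], sign=+1
Σ_t [4,4]: t=4:+1/34560 = 1/34560
(3j)²=5/286 [(5 3 4; -5 3 2)], sign=+1
⇒ 4πI² = 450/1859
I = (+1)√(450/1859/(4π)) = 0.13879110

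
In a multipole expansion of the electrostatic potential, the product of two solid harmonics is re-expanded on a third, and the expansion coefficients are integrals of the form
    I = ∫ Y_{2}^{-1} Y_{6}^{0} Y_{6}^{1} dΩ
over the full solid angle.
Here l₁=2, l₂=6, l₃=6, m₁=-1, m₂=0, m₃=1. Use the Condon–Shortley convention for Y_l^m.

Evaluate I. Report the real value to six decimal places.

-0.030344

Rules hold: Σm=0, L=14 even, 4≤6≤8.
N = 5·13·13 = 845
Δ = 2!·2!·10!/15! = 1/90090
Racah Σ t=0..2: t=0:+1/69120 t=1:−1/14400 t=2:+1/69120 = -7/172800
⇒ 3j(2 6 6; 0 0 0)² = 14/715, sgn -1
Racah Σ t=1..2: t=1:−1/28800 t=2:+1/34560 = -1/172800
⇒ 3j(2 6 6; -1 0 1)² = 1/1430, sgn +1
4πI² = N·(3j₀)²·(3jₘ)² = 7/605
I = -1·√(0.0115702/4π) = -0.03034355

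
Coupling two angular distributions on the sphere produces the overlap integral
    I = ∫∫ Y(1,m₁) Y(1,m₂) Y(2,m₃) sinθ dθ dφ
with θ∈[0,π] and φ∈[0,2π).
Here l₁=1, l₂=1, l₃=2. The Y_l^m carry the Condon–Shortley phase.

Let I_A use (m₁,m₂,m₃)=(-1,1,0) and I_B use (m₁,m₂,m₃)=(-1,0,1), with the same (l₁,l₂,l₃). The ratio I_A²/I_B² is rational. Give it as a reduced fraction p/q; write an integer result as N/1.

Same 1,1,2: normalisation and zero-m 3j drop out of the ratio.
A: Δ: 0! 2! 2! / 5! → 1/30; sum: t=0:+1/4 = 1/4; 3j²(1 1 2; -1 1 0) = Δ·Π!·Σ² = 1/30  (sign +1)
B: Δ: 0! 2! 2! / 5! → 1/30; sum: t=0:+1/2 = 1/2; 3j²(1 1 2; -1 0 1) = Δ·Π!·Σ² = 1/10  (sign -1)
I_A²/I_B² = (1/30)/(1/10) = 1/3

1/3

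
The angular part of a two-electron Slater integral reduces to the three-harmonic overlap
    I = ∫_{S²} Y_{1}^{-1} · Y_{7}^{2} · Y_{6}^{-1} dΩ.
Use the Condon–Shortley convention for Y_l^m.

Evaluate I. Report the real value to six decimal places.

Rules hold: Σm=0, L=14 even, 6≤6≤8.
N = 3·15·13 = 585
Δ = 2!·0!·12!/15! = 1/1365
Racah Σ t=1..1: t=1:−1/518400 = -1/518400
⇒ 3j(1 7 6; 0 0 0)² = 7/195, sgn -1
Racah Σ t=2..2: t=2:+1/1209600 = 1/1209600
⇒ 3j(1 7 6; -1 2 -1)² = 12/455, sgn -1
4πI² = N·(3j₀)²·(3jₘ)² = 36/65
I = +1·√(0.553846/4π) = 0.20993732

0.209937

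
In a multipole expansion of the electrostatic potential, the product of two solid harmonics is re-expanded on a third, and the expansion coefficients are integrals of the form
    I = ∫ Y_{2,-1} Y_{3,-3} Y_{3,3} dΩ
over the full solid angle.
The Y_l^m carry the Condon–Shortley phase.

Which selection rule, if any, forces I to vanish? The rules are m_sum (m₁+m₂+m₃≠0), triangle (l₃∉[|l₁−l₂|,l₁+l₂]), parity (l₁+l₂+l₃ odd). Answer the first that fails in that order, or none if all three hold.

Σmᵢ = -1  ✗
l₃∈[|l₁−l₂|,l₁+l₂]=[1,5], have l₃=3
Σlᵢ = 8 ⇒ even

m_sum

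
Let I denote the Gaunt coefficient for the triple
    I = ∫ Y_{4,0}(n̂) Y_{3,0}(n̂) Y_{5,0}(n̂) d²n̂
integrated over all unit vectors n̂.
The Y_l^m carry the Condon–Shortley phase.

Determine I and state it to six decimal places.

0.148374

Checks pass: Σm=0; 12 even; l₃=5∈[1,7].
(2·4+1)(2·3+1)(2·5+1) = 693
Δ: 2! 6! 4! / 13! → 1/180180
sum: t=0:+1/576 t=1:−1/144 t=2:+1/576 = -1/288
3j²(4 3 5; 0 0 0) = Δ·Π!·Σ² = 20/1001  (sign +1)
(m-triple is (0,0,0) — same symbol as above.)
combine: 4πI² = 693·20/1001·20/1001 = 3600/13013
take √, sign +1: I = 0.14837393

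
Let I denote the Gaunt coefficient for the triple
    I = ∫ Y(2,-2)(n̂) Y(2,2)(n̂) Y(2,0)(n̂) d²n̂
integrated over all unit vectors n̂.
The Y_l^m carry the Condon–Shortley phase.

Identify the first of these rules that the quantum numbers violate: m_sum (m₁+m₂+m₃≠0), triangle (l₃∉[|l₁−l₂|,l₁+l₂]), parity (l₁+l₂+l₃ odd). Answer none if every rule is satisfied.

none

Σmᵢ = 0  ✓
l₃∈[|l₁−l₂|,l₁+l₂]=[0,4], have l₃=2  ✓
Σlᵢ = 6 ⇒ even  ✓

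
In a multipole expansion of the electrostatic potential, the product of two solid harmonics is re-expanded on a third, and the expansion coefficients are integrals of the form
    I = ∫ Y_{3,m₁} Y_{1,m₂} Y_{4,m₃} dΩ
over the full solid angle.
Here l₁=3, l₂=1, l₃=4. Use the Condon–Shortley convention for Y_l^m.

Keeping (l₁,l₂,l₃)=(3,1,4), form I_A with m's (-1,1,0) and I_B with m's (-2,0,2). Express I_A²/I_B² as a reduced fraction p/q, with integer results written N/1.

1/2

Shared (l₁,l₂,l₃)=(3,1,4): N and (l;000)² cancel in I_A²/I_B².
A: Δ = 0!·6!·2!/9! = 1/252; Racah Σ t=0..0: t=0:+1/96 = 1/96; ⇒ 3j(3 1 4; -1 1 0)² = 1/42, sgn +1
B: Δ = 0!·6!·2!/9! = 1/252; Racah Σ t=0..0: t=0:+1/120 = 1/120; ⇒ 3j(3 1 4; -2 0 2)² = 1/21, sgn +1
I_A²/I_B² = (1/42)/(1/21) = 1/2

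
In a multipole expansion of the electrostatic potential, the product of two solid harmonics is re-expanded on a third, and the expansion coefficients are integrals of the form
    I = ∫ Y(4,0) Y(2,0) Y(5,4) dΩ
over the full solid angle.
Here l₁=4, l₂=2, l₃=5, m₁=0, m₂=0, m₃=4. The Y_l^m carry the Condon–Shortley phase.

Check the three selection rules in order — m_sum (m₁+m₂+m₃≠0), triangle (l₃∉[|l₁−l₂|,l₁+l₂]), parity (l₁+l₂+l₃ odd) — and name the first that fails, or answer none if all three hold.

Σmᵢ = 4  ✗
l₃∈[|l₁−l₂|,l₁+l₂]=[2,6], have l₃=5
Σlᵢ = 11 ⇒ odd

m_sum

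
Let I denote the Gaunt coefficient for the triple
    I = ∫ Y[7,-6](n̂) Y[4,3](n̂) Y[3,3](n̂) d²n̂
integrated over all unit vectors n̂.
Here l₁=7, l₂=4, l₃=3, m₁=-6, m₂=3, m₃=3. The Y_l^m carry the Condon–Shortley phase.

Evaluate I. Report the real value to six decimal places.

0.279120

Checks pass: Σm=0; 14 even; l₃=3∈[3,11].
(2·7+1)(2·4+1)(2·3+1) = 945
Δ: 8! 6! 0! / 15! → 1/45045
sum: t=4:+1/20736 = 1/20736
3j²(7 4 3; 0 0 0) = Δ·Π!·Σ² = 35/1287  (sign -1)
sum: t=7:−1/3628800 = -1/3628800
3j²(7 4 3; -6 3 3) = Δ·Π!·Σ² = 4/105  (sign -1)
combine: 4πI² = 945·35/1287·4/105 = 140/143
take √, sign +1: I = 0.27912007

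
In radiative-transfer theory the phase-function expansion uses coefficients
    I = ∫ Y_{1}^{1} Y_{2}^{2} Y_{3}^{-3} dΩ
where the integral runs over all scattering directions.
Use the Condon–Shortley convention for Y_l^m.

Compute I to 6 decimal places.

-0.319865

m-sum 0 ✓  L=6 even ✓  1≤3≤3 ✓
Π(2lᵢ+1) = 3×5×7 = 105
triangle coeff Δ(1,2,3) = 1/105
Σ_t [0,0]: t=0:+1/4 = 1/4
(3j)²=3/35 [(1 2 3; 0 0 0)], sign=-1
Σ_t [0,0]: t=0:+1/48 = 1/48
(3j)²=1/7 [(1 2 3; 1 2 -3)], sign=+1
⇒ 4πI² = 9/7
I = (-1)√(9/7/(4π)) = -0.31986543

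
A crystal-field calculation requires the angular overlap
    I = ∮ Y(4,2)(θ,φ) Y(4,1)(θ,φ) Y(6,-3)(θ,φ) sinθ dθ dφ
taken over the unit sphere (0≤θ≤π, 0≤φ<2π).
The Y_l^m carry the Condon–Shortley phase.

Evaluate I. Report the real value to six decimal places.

-0.103072

m-sum 0 ✓  L=14 even ✓  0≤6≤8 ✓
Π(2lᵢ+1) = 9×9×13 = 1053
triangle coeff Δ(4,4,6) = 1/1261260
Σ_t [0,2]: t=0:+1/4608 t=1:−1/1296 t=2:+1/4608 = -7/20736
(3j)²=20/1287 [(4 4 6; 0 0 0)], sign=-1
Σ_t [0,2]: t=0:+1/11520 t=1:−1/5760 t=2:+1/51840 = -7/103680
(3j)²=7/858 [(4 4 6; 2 1 -3)], sign=+1
⇒ 4πI² = 210/1573
I = (-1)√(210/1573/(4π)) = -0.10307192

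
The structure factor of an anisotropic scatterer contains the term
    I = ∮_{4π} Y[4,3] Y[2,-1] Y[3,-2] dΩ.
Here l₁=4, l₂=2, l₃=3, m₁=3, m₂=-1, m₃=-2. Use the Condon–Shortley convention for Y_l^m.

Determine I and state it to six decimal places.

l₁+l₂+l₃=9 is odd: 3j(l;000)=0 ⇒ I=0

0.000000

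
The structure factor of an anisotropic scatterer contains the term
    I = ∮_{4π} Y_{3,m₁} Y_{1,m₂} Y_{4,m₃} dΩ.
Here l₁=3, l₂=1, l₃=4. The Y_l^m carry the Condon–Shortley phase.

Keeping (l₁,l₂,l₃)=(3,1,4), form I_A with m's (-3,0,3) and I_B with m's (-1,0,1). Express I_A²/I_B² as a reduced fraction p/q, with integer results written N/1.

Shared (l₁,l₂,l₃)=(3,1,4): N and (l;000)² cancel in I_A²/I_B².
A: Δ = 0!·6!·2!/9! = 1/252; Racah Σ t=0..0: t=0:+1/720 = 1/720; ⇒ 3j(3 1 4; -3 0 3)² = 1/36, sgn -1
B: Δ = 0!·6!·2!/9! = 1/252; Racah Σ t=0..0: t=0:+1/48 = 1/48; ⇒ 3j(3 1 4; -1 0 1)² = 5/84, sgn -1
I_A²/I_B² = (1/36)/(5/84) = 7/15

7/15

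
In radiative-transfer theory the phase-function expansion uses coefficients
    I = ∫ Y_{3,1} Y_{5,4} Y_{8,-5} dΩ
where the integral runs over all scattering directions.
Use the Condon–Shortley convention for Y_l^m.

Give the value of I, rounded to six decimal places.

-0.194444

Checks pass: Σm=0; 16 even; l₃=8∈[2,8].
(2·3+1)(2·5+1)(2·8+1) = 1309
Δ: 0! 6! 10! / 17! → 1/136136
sum: t=0:+1/518400 = 1/518400
3j²(3 5 8; 0 0 0) = Δ·Π!·Σ² = 56/2431  (sign +1)
sum: t=0:+1/17418240 = 1/17418240
3j²(3 5 8; 1 4 -5) = Δ·Π!·Σ² = 15/952  (sign -1)
combine: 4πI² = 1309·56/2431·15/952 = 105/221
take √, sign -1: I = -0.19444357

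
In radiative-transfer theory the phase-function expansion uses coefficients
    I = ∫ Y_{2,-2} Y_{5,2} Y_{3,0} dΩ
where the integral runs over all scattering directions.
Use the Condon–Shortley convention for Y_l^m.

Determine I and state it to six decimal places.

0.141758

Rules hold: Σm=0, L=10 even, 3≤3≤7.
N = 5·11·7 = 385
Δ = 4!·0!·6!/11! = 1/2310
Racah Σ t=2..2: t=2:+1/144 = 1/144
⇒ 3j(2 5 3; 0 0 0)² = 10/231, sgn -1
Racah Σ t=4..4: t=4:+1/864 = 1/864
⇒ 3j(2 5 3; -2 2 0)² = 1/66, sgn -1
4πI² = N·(3j₀)²·(3jₘ)² = 25/99
I = +1·√(0.252525/4π) = 0.14175797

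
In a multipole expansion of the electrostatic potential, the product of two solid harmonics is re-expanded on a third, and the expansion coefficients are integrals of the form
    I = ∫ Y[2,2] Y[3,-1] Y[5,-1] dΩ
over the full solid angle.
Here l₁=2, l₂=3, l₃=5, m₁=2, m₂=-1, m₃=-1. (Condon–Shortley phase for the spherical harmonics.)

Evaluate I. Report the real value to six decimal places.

-0.092802

m-sum 0 ✓  L=10 even ✓  1≤5≤5 ✓
Π(2lᵢ+1) = 5×7×11 = 385
triangle coeff Δ(2,3,5) = 1/2310
Σ_t [0,0]: t=0:+1/144 = 1/144
(3j)²=10/231 [(2 3 5; 0 0 0)], sign=-1
Σ_t [0,0]: t=0:+1/1152 = 1/1152
(3j)²=1/154 [(2 3 5; 2 -1 -1)], sign=+1
⇒ 4πI² = 25/231
I = (-1)√(25/231/(4π)) = -0.09280237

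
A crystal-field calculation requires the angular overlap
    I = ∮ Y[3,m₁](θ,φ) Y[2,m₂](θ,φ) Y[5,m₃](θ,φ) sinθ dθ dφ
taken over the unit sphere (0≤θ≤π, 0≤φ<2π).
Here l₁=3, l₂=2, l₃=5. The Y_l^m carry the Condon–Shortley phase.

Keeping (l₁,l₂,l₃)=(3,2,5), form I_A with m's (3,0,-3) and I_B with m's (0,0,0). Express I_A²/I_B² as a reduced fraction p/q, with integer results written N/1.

7/25

l's match ⇒ only the (l;m) 3-j factors differ between A and B.
A: triangle coeff Δ(3,2,5) = 1/2310; Σ_t [0,0]: t=0:+1/2880 = 1/2880; (3j)²=2/165 [(3 2 5; 3 0 -3)], sign=+1
B: triangle coeff Δ(3,2,5) = 1/2310; Σ_t [0,0]: t=0:+1/144 = 1/144; (3j)²=10/231 [(3 2 5; 0 0 0)], sign=-1
I_A²/I_B² = (2/165)/(10/231) = 7/25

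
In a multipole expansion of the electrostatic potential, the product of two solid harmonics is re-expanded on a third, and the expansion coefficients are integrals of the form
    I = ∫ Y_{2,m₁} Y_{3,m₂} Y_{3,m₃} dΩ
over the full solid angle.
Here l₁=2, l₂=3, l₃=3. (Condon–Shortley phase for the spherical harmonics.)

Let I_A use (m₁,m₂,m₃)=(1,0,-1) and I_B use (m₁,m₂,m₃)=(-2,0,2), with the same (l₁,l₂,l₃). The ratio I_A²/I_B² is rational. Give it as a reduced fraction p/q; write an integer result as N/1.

1/10

Same 2,3,3: normalisation and zero-m 3j drop out of the ratio.
A: Δ: 2! 2! 4! / 9! → 1/3780; sum: t=0:+1/12 t=1:−1/8 = -1/24; 3j²(2 3 3; 1 0 -1) = Δ·Π!·Σ² = 1/210  (sign -1)
B: Δ: 2! 2! 4! / 9! → 1/3780; sum: t=2:+1/24 = 1/24; 3j²(2 3 3; -2 0 2) = Δ·Π!·Σ² = 1/21  (sign -1)
I_A²/I_B² = (1/210)/(1/21) = 1/10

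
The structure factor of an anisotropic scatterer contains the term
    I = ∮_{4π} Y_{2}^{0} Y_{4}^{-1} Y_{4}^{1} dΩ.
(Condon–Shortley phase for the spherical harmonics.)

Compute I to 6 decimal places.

-0.139264

Checks pass: Σm=0; 10 even; l₃=4∈[2,6].
(2·2+1)(2·4+1)(2·4+1) = 405
Δ: 2! 2! 6! / 11! → 1/13860
sum: t=0:+1/192 t=1:−1/36 t=2:+1/192 = -5/288
3j²(2 4 4; 0 0 0) = Δ·Π!·Σ² = 20/693  (sign -1)
sum: t=0:+1/144 t=1:−1/48 t=2:+1/480 = -17/1440
3j²(2 4 4; 0 -1 1) = Δ·Π!·Σ² = 289/13860  (sign +1)
combine: 4πI² = 405·20/693·289/13860 = 1445/5929
take √, sign -1: I = -0.13926381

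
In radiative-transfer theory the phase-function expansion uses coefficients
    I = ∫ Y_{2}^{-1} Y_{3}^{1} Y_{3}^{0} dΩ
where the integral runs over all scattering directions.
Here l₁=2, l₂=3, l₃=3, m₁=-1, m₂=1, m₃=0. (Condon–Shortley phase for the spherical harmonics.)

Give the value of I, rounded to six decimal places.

-0.059471

Checks pass: Σm=0; 8 even; l₃=3∈[1,5].
(2·2+1)(2·3+1)(2·3+1) = 245
Δ: 2! 2! 4! / 9! → 1/3780
sum: t=0:+1/24 t=1:−1/4 t=2:+1/24 = -1/6
3j²(2 3 3; 0 0 0) = Δ·Π!·Σ² = 4/105  (sign +1)
sum: t=1:−1/12 t=2:+1/8 = 1/24
3j²(2 3 3; -1 1 0) = Δ·Π!·Σ² = 1/210  (sign -1)
combine: 4πI² = 245·4/105·1/210 = 2/45
take √, sign -1: I = -0.05947080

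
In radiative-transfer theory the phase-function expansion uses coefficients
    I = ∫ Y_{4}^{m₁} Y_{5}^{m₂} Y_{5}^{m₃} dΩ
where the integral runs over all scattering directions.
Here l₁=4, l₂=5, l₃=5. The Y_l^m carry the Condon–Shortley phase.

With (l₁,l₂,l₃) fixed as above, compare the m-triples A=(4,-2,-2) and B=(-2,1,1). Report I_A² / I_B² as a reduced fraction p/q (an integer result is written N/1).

Same 4,5,5: normalisation and zero-m 3j drop out of the ratio.
A: Δ: 4! 4! 6! / 15! → 1/3153150; sum: t=0:+1/20736 = 1/20736; 3j²(4 5 5; 4 -2 -2) = Δ·Π!·Σ² = 35/1287  (sign -1)
B: Δ: 4! 4! 6! / 15! → 1/3153150; sum: t=2:+1/4608 t=3:−1/1296 t=4:+1/4608 = -7/20736; 3j²(4 5 5; -2 1 1) = Δ·Π!·Σ² = 20/1287  (sign -1)
I_A²/I_B² = (35/1287)/(20/1287) = 7/4

7/4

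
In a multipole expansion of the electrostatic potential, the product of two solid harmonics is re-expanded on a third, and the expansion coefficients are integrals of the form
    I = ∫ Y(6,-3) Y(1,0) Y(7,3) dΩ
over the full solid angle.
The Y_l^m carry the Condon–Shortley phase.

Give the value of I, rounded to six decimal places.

-0.221293

m-sum 0 ✓  L=14 even ✓  5≤7≤7 ✓
Π(2lᵢ+1) = 13×3×15 = 585
triangle coeff Δ(6,1,7) = 1/1365
Σ_t [0,0]: t=0:+1/518400 = 1/518400
(3j)²=7/195 [(6 1 7; 0 0 0)], sign=-1
Σ_t [0,0]: t=0:+1/2177280 = 1/2177280
(3j)²=8/273 [(6 1 7; -3 0 3)], sign=+1
⇒ 4πI² = 8/13
I = (-1)√(8/13/(4π)) = -0.22129336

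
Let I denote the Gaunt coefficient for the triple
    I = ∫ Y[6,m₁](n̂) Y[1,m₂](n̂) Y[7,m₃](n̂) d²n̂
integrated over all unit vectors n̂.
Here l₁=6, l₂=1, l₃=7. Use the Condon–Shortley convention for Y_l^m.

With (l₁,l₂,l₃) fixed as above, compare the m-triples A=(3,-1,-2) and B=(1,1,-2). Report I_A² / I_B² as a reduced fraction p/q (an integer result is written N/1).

5/18

Shared (l₁,l₂,l₃)=(6,1,7): N and (l;000)² cancel in I_A²/I_B².
A: Δ = 0!·12!·2!/15! = 1/1365; Racah Σ t=0..0: t=0:+1/4354560 = 1/4354560; ⇒ 3j(6 1 7; 3 -1 -2)² = 2/273, sgn -1
B: Δ = 0!·12!·2!/15! = 1/1365; Racah Σ t=0..0: t=0:+1/1209600 = 1/1209600; ⇒ 3j(6 1 7; 1 1 -2)² = 12/455, sgn -1
I_A²/I_B² = (2/273)/(12/455) = 5/18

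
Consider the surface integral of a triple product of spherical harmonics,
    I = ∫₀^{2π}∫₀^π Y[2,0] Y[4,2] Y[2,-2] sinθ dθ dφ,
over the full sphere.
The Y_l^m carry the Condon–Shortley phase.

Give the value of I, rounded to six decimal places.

0.156078

Rules hold: Σm=0, L=8 even, 2≤2≤6.
N = 5·9·5 = 225
Δ = 4!·0!·4!/9! = 1/630
Racah Σ t=2..2: t=2:+1/16 = 1/16
⇒ 3j(2 4 2; 0 0 0)² = 2/35, sgn +1
Racah Σ t=2..2: t=2:+1/96 = 1/96
⇒ 3j(2 4 2; 0 2 -2)² = 1/42, sgn +1
4πI² = N·(3j₀)²·(3jₘ)² = 15/49
I = +1·√(0.306122/4π) = 0.15607835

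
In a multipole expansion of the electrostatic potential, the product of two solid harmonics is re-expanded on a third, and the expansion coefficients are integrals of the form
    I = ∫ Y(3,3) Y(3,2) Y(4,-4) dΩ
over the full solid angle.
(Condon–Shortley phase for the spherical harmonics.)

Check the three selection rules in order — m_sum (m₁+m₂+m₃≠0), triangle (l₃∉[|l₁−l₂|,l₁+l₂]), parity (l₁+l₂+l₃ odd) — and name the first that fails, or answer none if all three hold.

m_sum

azimuthal sum: 3 + 2 − 4 = 1  ✗
0 ≤ 4 ≤ 6 (triangle on l)
L = 3 + 3 + 4 = 10 (even)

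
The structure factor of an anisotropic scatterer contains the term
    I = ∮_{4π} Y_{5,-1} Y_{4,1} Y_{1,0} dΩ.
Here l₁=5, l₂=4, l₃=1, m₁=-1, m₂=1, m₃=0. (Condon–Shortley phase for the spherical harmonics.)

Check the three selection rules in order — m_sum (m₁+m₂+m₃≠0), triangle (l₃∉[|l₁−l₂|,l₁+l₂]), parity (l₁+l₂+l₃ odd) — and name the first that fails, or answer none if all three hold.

m₁+m₂+m₃ = -1 + 1 + 0 = 0  ✓
triangle: |5−4|=1 ≤ l₃=1 ≤ 5+4=9  ✓
parity: l₁+l₂+l₃ = 10 is even  ✓

none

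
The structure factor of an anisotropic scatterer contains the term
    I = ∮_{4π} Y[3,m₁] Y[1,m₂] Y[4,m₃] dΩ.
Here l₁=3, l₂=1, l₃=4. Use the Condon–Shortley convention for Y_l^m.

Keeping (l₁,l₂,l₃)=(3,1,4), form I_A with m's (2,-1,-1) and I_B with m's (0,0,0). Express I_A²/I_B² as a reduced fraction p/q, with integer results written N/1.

Shared (l₁,l₂,l₃)=(3,1,4): N and (l;000)² cancel in I_A²/I_B².
A: Δ = 0!·6!·2!/9! = 1/252; Racah Σ t=0..0: t=0:+1/240 = 1/240; ⇒ 3j(3 1 4; 2 -1 -1)² = 1/84, sgn -1
B: Δ = 0!·6!·2!/9! = 1/252; Racah Σ t=0..0: t=0:+1/36 = 1/36; ⇒ 3j(3 1 4; 0 0 0)² = 4/63, sgn +1
I_A²/I_B² = (1/84)/(4/63) = 3/16

3/16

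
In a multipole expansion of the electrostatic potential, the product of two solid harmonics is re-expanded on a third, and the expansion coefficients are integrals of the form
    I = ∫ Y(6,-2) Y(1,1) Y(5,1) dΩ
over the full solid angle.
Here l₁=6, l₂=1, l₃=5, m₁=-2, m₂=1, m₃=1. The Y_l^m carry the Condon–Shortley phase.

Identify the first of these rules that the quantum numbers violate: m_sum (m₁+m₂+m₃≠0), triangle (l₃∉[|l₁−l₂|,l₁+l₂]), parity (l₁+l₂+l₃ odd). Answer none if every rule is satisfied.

none

azimuthal sum: -2 + 1 + 1 = 0  ✓
5 ≤ 5 ≤ 7 (triangle on l)  ✓
L = 6 + 1 + 5 = 12 (even)  ✓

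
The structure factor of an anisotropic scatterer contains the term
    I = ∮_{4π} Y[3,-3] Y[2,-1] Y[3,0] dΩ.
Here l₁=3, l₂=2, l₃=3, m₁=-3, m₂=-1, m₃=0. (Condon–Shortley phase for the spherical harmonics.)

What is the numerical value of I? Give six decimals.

0.000000

Σmᵢ = -4 ≠ 0, so the φ-integral vanishes; I = 0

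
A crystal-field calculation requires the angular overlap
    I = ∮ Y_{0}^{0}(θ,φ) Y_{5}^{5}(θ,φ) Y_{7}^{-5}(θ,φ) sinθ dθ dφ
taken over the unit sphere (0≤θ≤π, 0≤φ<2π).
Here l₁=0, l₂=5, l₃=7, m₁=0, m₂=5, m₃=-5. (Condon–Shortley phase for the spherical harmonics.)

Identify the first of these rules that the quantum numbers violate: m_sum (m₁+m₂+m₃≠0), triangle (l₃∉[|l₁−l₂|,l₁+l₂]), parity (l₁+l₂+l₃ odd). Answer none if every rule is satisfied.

triangle

m₁+m₂+m₃ = 0 + 5 − 5 = 0  ✓
triangle: |0−5|=5 ≤ l₃=7 ≤ 0+5=5  ✗
parity: l₁+l₂+l₃ = 12 is even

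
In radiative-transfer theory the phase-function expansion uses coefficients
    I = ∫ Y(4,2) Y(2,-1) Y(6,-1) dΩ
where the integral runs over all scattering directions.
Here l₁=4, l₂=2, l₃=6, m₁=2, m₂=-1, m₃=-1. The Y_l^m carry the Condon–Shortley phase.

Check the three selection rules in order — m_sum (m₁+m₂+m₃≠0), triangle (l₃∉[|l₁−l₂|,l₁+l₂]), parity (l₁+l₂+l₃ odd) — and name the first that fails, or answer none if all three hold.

none

Σmᵢ = 0  ✓
l₃∈[|l₁−l₂|,l₁+l₂]=[2,6], have l₃=6  ✓
Σlᵢ = 12 ⇒ even  ✓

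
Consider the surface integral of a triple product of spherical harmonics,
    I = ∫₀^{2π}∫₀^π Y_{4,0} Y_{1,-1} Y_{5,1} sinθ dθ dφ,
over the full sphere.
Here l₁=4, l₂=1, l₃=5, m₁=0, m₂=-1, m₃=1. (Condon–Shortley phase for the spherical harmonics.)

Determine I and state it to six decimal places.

Checks pass: Σm=0; 10 even; l₃=5∈[3,5].
(2·4+1)(2·1+1)(2·5+1) = 297
Δ: 0! 8! 2! / 11! → 1/495
sum: t=0:+1/576 = 1/576
3j²(4 1 5; 0 0 0) = Δ·Π!·Σ² = 5/99  (sign -1)
sum: t=0:+1/1152 = 1/1152
3j²(4 1 5; 0 -1 1) = Δ·Π!·Σ² = 1/33  (sign +1)
combine: 4πI² = 297·5/99·1/33 = 5/11
take √, sign -1: I = -0.19018827

-0.190188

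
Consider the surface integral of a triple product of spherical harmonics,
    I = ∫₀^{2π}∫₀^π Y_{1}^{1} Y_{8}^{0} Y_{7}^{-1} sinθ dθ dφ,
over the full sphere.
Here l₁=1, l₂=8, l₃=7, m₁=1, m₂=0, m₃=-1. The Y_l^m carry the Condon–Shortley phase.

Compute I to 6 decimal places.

0.161907

m-sum 0 ✓  L=16 even ✓  7≤7≤9 ✓
Π(2lᵢ+1) = 3×17×15 = 765
triangle coeff Δ(1,8,7) = 1/2040
Σ_t [1,1]: t=1:−1/25401600 = -1/25401600
(3j)²=8/255 [(1 8 7; 0 0 0)], sign=+1
Σ_t [0,0]: t=0:+1/58060800 = 1/58060800
(3j)²=7/510 [(1 8 7; 1 0 -1)], sign=+1
⇒ 4πI² = 28/85
I = (+1)√(28/85/(4π)) = 0.16190663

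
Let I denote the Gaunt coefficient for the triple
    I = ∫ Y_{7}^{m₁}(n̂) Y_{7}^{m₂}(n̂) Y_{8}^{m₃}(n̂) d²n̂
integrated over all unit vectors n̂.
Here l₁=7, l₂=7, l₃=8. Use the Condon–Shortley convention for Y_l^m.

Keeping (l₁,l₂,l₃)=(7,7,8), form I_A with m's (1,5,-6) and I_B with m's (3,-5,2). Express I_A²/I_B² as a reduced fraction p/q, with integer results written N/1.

l's match ⇒ only the (l;m) 3-j factors differ between A and B.
A: triangle coeff Δ(7,7,8) = 1/22086194130; Σ_t [4,6]: t=4:+1/2786918400 t=5:−1/3048192000 t=6:+1/41803776000 = 1/18289152000; (3j)²=512/780045 [(7 7 8; 1 5 -6)], sign=+1
B: triangle coeff Δ(7,7,8) = 1/22086194130; Σ_t [0,2]: t=0:+1/597196800 t=1:−1/435456000 t=2:+1/2786918400 = -11/41803776000; (3j)²=66/96577 [(7 7 8; 3 -5 2)], sign=-1
I_A²/I_B² = (512/780045)/(66/96577) = 3328/3465

3328/3465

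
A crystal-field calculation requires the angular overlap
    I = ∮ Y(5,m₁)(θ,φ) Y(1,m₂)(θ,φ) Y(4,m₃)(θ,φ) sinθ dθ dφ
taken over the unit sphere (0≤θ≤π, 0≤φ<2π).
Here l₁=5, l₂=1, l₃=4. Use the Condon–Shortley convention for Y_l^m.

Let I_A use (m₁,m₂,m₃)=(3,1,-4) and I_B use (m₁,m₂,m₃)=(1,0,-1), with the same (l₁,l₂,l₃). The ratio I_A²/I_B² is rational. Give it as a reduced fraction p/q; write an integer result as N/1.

1/24

l's match ⇒ only the (l;m) 3-j factors differ between A and B.
A: triangle coeff Δ(5,1,4) = 1/495; Σ_t [2,2]: t=2:+1/80640 = 1/80640; (3j)²=1/495 [(5 1 4; 3 1 -4)], sign=+1
B: triangle coeff Δ(5,1,4) = 1/495; Σ_t [1,1]: t=1:−1/720 = -1/720; (3j)²=8/165 [(5 1 4; 1 0 -1)], sign=+1
I_A²/I_B² = (1/495)/(8/165) = 1/24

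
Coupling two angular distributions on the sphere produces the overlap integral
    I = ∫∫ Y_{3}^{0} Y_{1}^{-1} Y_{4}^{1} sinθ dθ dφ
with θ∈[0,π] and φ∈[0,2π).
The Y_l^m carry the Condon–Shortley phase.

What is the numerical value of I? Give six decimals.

-0.194664

Checks pass: Σm=0; 8 even; l₃=4∈[2,4].
(2·3+1)(2·1+1)(2·4+1) = 189
Δ: 0! 6! 2! / 9! → 1/252
sum: t=0:+1/36 = 1/36
3j²(3 1 4; 0 0 0) = Δ·Π!·Σ² = 4/63  (sign +1)
sum: t=0:+1/72 = 1/72
3j²(3 1 4; 0 -1 1) = Δ·Π!·Σ² = 5/126  (sign -1)
combine: 4πI² = 189·4/63·5/126 = 10/21
take √, sign -1: I = -0.19466390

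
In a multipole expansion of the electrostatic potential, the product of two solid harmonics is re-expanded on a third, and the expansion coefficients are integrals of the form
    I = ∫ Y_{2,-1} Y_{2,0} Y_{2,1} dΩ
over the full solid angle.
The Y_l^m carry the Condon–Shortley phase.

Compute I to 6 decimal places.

Checks pass: Σm=0; 6 even; l₃=2∈[0,4].
(2·2+1)(2·2+1)(2·2+1) = 125
Δ: 2! 2! 2! / 7! → 1/630
sum: t=0:+1/8 t=1:−1/1 t=2:+1/8 = -3/4
3j²(2 2 2; 0 0 0) = Δ·Π!·Σ² = 2/35  (sign -1)
sum: t=1:−1/2 t=2:+1/4 = -1/4
3j²(2 2 2; -1 0 1) = Δ·Π!·Σ² = 1/70  (sign +1)
combine: 4πI² = 125·2/35·1/70 = 5/49
take √, sign -1: I = -0.09011188

-0.090112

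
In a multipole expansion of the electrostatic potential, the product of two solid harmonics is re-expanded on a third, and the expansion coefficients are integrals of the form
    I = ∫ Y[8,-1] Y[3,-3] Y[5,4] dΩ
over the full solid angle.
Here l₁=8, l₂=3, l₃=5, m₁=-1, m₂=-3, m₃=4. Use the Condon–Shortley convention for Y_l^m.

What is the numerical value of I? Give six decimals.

m-sum 0 ✓  L=16 even ✓  5≤5≤11 ✓
Π(2lᵢ+1) = 17×7×11 = 1309
triangle coeff Δ(8,3,5) = 1/136136
Σ_t [3,3]: t=3:−1/518400 = -1/518400
(3j)²=56/2431 [(8 3 5; 0 0 0)], sign=+1
Σ_t [0,0]: t=0:+1/261273600 = 1/261273600
(3j)²=1/19448 [(8 3 5; -1 -3 4)], sign=-1
⇒ 4πI² = 49/31603
I = (-1)√(49/31603/(4π)) = -0.01110782

-0.011108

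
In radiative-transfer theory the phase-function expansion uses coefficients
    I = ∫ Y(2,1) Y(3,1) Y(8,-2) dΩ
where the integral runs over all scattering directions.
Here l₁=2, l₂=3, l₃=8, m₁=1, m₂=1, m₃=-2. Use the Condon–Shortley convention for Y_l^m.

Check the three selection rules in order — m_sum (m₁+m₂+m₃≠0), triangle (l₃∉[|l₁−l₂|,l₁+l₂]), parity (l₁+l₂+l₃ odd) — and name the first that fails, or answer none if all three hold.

triangle

Σmᵢ = 0  ✓
l₃∈[|l₁−l₂|,l₁+l₂]=[1,5], have l₃=8  ✗
Σlᵢ = 13 ⇒ odd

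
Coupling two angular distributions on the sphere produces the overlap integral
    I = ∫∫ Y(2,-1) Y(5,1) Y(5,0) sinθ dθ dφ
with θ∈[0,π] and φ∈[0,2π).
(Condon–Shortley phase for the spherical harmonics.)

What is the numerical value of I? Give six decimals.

Checks pass: Σm=0; 12 even; l₃=5∈[3,7].
(2·2+1)(2·5+1)(2·5+1) = 605
Δ: 2! 2! 8! / 13! → 1/38610
sum: t=0:+1/2880 t=1:−1/576 t=2:+1/2880 = -1/960
3j²(2 5 5; 0 0 0) = Δ·Π!·Σ² = 10/429  (sign +1)
sum: t=1:−1/1440 t=2:+1/1152 = 1/5760
3j²(2 5 5; -1 1 0) = Δ·Π!·Σ² = 1/858  (sign -1)
combine: 4πI² = 605·10/429·1/858 = 25/1521
take √, sign -1: I = -0.03616600

-0.036166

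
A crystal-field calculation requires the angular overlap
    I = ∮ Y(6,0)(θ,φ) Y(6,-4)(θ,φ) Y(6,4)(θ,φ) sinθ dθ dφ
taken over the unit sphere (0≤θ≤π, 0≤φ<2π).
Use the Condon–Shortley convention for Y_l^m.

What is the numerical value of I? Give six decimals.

Checks pass: Σm=0; 18 even; l₃=6∈[0,12].
(2·6+1)(2·6+1)(2·6+1) = 2197
Δ: 6! 6! 6! / 19! → 1/325909584
sum: t=0:+1/373248000 t=1:−1/1728000 t=2:+1/110592 t=3:−1/46656 t=4:+1/110592 t=5:−1/1728000 t=6:+1/373248000 = -7/1555200
3j²(6 6 6; 0 0 0) = Δ·Π!·Σ² = 400/46189  (sign -1)
sum: t=0:+1/24883200 t=1:−1/1728000 t=2:+1/1658880 = 1/15552000
3j²(6 6 6; 0 -4 4) = Δ·Π!·Σ² = 16/46189  (sign +1)
combine: 4πI² = 2197·400/46189·16/46189 = 83200/12623809
take √, sign -1: I = -0.02290137

-0.022901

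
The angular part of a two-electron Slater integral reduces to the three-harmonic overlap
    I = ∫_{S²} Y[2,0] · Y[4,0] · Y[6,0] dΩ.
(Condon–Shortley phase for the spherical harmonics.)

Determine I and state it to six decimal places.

Rules hold: Σm=0, L=12 even, 2≤6≤6.
N = 5·9·13 = 585
Δ = 0!·4!·8!/13! = 1/6435
Racah Σ t=0..0: t=0:+1/2304 = 1/2304
⇒ 3j(2 4 6; 0 0 0)² = 5/143, sgn +1
(m-triple is (0,0,0) — same symbol as above.)
4πI² = N·(3j₀)²·(3jₘ)² = 1125/1573
I = +1·√(0.715194/4π) = 0.23856513

0.238565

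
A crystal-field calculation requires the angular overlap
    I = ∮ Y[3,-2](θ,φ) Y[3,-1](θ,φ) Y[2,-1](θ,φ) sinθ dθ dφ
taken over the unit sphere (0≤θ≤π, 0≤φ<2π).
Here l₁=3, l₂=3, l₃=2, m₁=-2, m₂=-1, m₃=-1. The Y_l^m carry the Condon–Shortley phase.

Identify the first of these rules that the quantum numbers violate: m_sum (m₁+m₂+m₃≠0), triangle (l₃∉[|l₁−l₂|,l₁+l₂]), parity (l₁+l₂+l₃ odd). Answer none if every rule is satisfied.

azimuthal sum: -2 − 1 − 1 = -4  ✗
0 ≤ 2 ≤ 6 (triangle on l)
L = 3 + 3 + 2 = 8 (even)

m_sum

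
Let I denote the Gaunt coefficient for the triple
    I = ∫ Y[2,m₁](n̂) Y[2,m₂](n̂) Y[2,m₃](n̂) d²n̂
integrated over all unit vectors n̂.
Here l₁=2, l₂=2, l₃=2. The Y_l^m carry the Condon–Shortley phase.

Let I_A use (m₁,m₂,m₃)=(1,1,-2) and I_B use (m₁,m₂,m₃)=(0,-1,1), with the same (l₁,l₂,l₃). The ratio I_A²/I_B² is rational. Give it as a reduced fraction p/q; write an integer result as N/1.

Same 2,2,2: normalisation and zero-m 3j drop out of the ratio.
A: Δ: 2! 2! 2! / 7! → 1/630; sum: t=1:−1/4 = -1/4; 3j²(2 2 2; 1 1 -2) = Δ·Π!·Σ² = 3/35  (sign -1)
B: Δ: 2! 2! 2! / 7! → 1/630; sum: t=0:+1/4 t=1:−1/2 = -1/4; 3j²(2 2 2; 0 -1 1) = Δ·Π!·Σ² = 1/70  (sign +1)
I_A²/I_B² = (3/35)/(1/70) = 6/1

6/1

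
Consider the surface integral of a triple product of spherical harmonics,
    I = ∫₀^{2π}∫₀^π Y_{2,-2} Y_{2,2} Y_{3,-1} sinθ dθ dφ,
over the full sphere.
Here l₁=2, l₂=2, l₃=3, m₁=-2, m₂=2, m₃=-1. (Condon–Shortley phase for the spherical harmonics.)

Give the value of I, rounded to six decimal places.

0.000000

Σmᵢ = -1 ≠ 0, so the φ-integral vanishes; I = 0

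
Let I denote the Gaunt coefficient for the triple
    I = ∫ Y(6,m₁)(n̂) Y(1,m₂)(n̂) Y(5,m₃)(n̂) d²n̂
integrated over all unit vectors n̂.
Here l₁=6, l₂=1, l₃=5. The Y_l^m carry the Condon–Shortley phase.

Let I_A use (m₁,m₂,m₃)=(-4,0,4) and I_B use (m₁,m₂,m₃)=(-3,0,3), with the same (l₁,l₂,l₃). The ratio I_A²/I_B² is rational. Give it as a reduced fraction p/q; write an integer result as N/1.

20/27

l's match ⇒ only the (l;m) 3-j factors differ between A and B.
A: triangle coeff Δ(6,1,5) = 1/858; Σ_t [1,1]: t=1:−1/362880 = -1/362880; (3j)²=10/429 [(6 1 5; -4 0 4)], sign=+1
B: triangle coeff Δ(6,1,5) = 1/858; Σ_t [1,1]: t=1:−1/80640 = -1/80640; (3j)²=9/286 [(6 1 5; -3 0 3)], sign=-1
I_A²/I_B² = (10/429)/(9/286) = 20/27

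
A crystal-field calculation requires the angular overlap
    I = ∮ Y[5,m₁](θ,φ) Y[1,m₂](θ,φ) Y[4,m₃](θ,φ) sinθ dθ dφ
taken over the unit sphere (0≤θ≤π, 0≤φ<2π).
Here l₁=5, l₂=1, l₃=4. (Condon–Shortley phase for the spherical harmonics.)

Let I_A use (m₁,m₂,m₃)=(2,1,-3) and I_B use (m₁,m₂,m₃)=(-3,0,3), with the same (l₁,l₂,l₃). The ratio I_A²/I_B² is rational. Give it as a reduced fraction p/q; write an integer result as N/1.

Same 5,1,4: normalisation and zero-m 3j drop out of the ratio.
A: Δ: 2! 8! 0! / 11! → 1/495; sum: t=2:+1/10080 = 1/10080; 3j²(5 1 4; 2 1 -3) = Δ·Π!·Σ² = 1/165  (sign -1)
B: Δ: 2! 8! 0! / 11! → 1/495; sum: t=1:−1/5040 = -1/5040; 3j²(5 1 4; -3 0 3) = Δ·Π!·Σ² = 16/495  (sign +1)
I_A²/I_B² = (1/165)/(16/495) = 3/16

3/16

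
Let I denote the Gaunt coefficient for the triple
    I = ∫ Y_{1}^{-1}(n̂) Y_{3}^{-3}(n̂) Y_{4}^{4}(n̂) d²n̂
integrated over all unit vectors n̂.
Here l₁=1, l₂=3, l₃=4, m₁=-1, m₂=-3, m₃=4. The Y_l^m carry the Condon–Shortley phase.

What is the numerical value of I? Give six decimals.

0.325735

Rules hold: Σm=0, L=8 even, 2≤4≤4.
N = 3·7·9 = 189
Δ = 0!·2!·6!/9! = 1/252
Racah Σ t=0..0: t=0:+1/36 = 1/36
⇒ 3j(1 3 4; 0 0 0)² = 4/63, sgn +1
Racah Σ t=0..0: t=0:+1/1440 = 1/1440
⇒ 3j(1 3 4; -1 -3 4)² = 1/9, sgn +1
4πI² = N·(3j₀)²·(3jₘ)² = 4/3
I = +1·√(1.33333/4π) = 0.32573501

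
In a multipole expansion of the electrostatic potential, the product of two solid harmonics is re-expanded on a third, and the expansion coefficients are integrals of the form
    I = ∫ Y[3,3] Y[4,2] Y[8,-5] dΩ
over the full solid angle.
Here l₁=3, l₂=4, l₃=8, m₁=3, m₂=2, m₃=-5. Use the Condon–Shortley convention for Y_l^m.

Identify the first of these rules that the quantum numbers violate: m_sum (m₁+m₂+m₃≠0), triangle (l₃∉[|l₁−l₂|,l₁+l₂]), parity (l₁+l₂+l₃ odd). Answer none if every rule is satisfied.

triangle

m₁+m₂+m₃ = 3 + 2 − 5 = 0  ✓
triangle: |3−4|=1 ≤ l₃=8 ≤ 3+4=7  ✗
parity: l₁+l₂+l₃ = 15 is odd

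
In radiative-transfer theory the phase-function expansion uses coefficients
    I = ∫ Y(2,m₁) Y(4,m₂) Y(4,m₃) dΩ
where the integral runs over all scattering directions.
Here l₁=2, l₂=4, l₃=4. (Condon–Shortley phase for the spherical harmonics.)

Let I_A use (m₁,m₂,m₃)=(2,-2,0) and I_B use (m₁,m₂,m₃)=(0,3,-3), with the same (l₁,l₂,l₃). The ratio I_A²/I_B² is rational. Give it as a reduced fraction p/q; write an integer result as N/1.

l's match ⇒ only the (l;m) 3-j factors differ between A and B.
A: triangle coeff Δ(2,4,4) = 1/13860; Σ_t [0,0]: t=0:+1/192 = 1/192; (3j)²=3/77 [(2 4 4; 2 -2 0)], sign=+1
B: triangle coeff Δ(2,4,4) = 1/13860; Σ_t [1,2]: t=1:−1/720 t=2:+1/480 = 1/1440; (3j)²=7/1980 [(2 4 4; 0 3 -3)], sign=-1
I_A²/I_B² = (3/77)/(7/1980) = 540/49

540/49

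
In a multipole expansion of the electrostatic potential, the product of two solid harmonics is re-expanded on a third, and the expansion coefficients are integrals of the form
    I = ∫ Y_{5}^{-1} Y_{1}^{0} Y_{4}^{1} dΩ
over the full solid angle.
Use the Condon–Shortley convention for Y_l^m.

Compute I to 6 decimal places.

-0.240571

Checks pass: Σm=0; 10 even; l₃=4∈[4,6].
(2·5+1)(2·1+1)(2·4+1) = 297
Δ: 2! 8! 0! / 11! → 1/495
sum: t=1:−1/576 = -1/576
3j²(5 1 4; 0 0 0) = Δ·Π!·Σ² = 5/99  (sign -1)
sum: t=1:−1/720 = -1/720
3j²(5 1 4; -1 0 1) = Δ·Π!·Σ² = 8/165  (sign +1)
combine: 4πI² = 297·5/99·8/165 = 8/11
take √, sign -1: I = -0.24057125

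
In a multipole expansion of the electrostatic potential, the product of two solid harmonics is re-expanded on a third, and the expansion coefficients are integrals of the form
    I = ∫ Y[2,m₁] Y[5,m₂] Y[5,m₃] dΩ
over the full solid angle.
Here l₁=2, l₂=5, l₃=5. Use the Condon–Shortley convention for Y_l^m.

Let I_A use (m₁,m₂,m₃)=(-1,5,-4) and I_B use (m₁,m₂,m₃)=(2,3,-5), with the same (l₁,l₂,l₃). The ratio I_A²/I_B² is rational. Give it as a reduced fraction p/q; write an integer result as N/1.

Same 2,5,5: normalisation and zero-m 3j drop out of the ratio.
A: Δ: 2! 2! 8! / 13! → 1/38610; sum: t=2:+1/80640 = 1/80640; 3j²(2 5 5; -1 5 -4) = Δ·Π!·Σ² = 9/286  (sign -1)
B: Δ: 2! 2! 8! / 13! → 1/38610; sum: t=0:+1/161280 = 1/161280; 3j²(2 5 5; 2 3 -5) = Δ·Π!·Σ² = 1/143  (sign +1)
I_A²/I_B² = (9/286)/(1/143) = 9/2

9/2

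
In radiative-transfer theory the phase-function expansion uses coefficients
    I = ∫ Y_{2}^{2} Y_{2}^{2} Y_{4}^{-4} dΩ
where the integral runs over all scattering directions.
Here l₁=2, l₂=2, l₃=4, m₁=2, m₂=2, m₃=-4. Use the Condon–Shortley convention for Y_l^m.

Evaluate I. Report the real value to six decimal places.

Checks pass: Σm=0; 8 even; l₃=4∈[0,4].
(2·2+1)(2·2+1)(2·4+1) = 225
Δ: 0! 4! 4! / 9! → 1/630
sum: t=0:+1/16 = 1/16
3j²(2 2 4; 0 0 0) = Δ·Π!·Σ² = 2/35  (sign +1)
sum: t=0:+1/576 = 1/576
3j²(2 2 4; 2 2 -4) = Δ·Π!·Σ² = 1/9  (sign +1)
combine: 4πI² = 225·2/35·1/9 = 10/7
take √, sign +1: I = 0.33716777

0.337168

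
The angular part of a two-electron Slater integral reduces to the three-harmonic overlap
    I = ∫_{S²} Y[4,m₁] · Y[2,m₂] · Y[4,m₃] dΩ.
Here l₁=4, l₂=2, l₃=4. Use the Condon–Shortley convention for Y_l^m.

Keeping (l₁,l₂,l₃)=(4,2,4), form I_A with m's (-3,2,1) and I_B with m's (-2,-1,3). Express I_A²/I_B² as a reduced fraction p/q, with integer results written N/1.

18/25

Same 4,2,4: normalisation and zero-m 3j drop out of the ratio.
A: Δ: 2! 6! 2! / 11! → 1/13860; sum: t=2:+1/480 = 1/480; 3j²(4 2 4; -3 2 1) = Δ·Π!·Σ² = 3/110  (sign -1)
B: Δ: 2! 6! 2! / 11! → 1/13860; sum: t=0:+1/1440 t=1:−1/240 = -1/288; 3j²(4 2 4; -2 -1 3) = Δ·Π!·Σ² = 5/132  (sign +1)
I_A²/I_B² = (3/110)/(5/132) = 18/25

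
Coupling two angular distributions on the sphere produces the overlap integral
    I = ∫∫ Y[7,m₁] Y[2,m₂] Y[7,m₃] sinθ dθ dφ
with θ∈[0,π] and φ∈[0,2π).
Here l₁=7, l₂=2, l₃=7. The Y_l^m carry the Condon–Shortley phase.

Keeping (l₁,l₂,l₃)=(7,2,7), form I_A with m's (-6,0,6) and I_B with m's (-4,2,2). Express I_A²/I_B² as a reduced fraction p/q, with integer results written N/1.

l's match ⇒ only the (l;m) 3-j factors differ between A and B.
A: triangle coeff Δ(7,2,7) = 1/185640; Σ_t [1,2]: t=1:−1/479001600 t=2:+1/159667200 = 1/239500800; (3j)²=26/1785 [(7 2 7; -6 0 6)], sign=-1
B: triangle coeff Δ(7,2,7) = 1/185640; Σ_t [2,2]: t=2:+1/8709120 = 1/8709120; (3j)²=55/3094 [(7 2 7; -4 2 2)], sign=-1
I_A²/I_B² = (26/1785)/(55/3094) = 676/825

676/825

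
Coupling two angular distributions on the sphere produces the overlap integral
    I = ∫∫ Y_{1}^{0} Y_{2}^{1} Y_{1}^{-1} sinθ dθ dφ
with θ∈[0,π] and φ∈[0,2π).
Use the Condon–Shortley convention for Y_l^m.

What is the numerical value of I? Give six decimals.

-0.218510

m-sum 0 ✓  L=4 even ✓  1≤1≤3 ✓
Π(2lᵢ+1) = 3×5×3 = 45
triangle coeff Δ(1,2,1) = 1/30
Σ_t [1,1]: t=1:−1/1 = -1/1
(3j)²=2/15 [(1 2 1; 0 0 0)], sign=+1
Σ_t [1,1]: t=1:−1/2 = -1/2
(3j)²=1/10 [(1 2 1; 0 1 -1)], sign=-1
⇒ 4πI² = 3/5
I = (-1)√(3/5/(4π)) = -0.21850969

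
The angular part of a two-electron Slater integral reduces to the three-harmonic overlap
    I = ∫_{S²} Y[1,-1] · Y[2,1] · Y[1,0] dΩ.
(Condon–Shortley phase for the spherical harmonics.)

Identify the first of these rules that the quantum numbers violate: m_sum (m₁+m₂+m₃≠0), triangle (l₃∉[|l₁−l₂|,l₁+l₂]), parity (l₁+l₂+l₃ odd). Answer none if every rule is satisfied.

none

Σmᵢ = 0  ✓
l₃∈[|l₁−l₂|,l₁+l₂]=[1,3], have l₃=1  ✓
Σlᵢ = 4 ⇒ even  ✓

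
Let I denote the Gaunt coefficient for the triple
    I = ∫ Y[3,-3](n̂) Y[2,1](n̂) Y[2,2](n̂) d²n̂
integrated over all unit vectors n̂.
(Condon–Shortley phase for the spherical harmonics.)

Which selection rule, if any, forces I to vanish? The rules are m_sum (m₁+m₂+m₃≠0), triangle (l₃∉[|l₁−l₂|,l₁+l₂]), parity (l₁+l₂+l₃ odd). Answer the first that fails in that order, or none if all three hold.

m₁+m₂+m₃ = -3 + 1 + 2 = 0  ✓
triangle: |3−2|=1 ≤ l₃=2 ≤ 3+2=5  ✓
parity: l₁+l₂+l₃ = 7 is odd  ✗

parity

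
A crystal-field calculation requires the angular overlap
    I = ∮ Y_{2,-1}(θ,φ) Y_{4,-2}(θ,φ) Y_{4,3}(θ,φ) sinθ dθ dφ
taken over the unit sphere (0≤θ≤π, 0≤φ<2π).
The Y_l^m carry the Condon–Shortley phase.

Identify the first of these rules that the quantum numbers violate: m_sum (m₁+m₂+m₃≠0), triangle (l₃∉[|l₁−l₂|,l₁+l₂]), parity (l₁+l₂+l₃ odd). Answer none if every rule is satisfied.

none

Σmᵢ = 0  ✓
l₃∈[|l₁−l₂|,l₁+l₂]=[2,6], have l₃=4  ✓
Σlᵢ = 10 ⇒ even  ✓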